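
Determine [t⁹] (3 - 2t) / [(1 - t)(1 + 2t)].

-1365

Partial fractions give a closed form: a_n = (1/3)·1^n + (8/3)·(-2)^n.
At n = 9: a_9 = -1365.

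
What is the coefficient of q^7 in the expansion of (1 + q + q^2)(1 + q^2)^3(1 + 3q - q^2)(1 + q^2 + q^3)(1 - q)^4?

74

(1 + q + q^2) has coefficients 1,1,1 for degrees 0…2.
(1 + q^2)^3 has coefficients 1,0,3,0,3,0,1,0 for degrees 0…7.
Multiplying by (1 + 3q - q^2) gives running coefficients 1,3,2,9,0,9,-2,3 for degrees 0…7.
Multiplying by (1 + q^2 + q^3) gives running coefficients 1,3,3,13,5,20,7,12 for degrees 0…7.
Finally multiplying by (1 - q)^4, the product of all factors after the first has coefficients 1,-1,-3,15,-40,69,-92,97 for degrees 0…7.
[q^7] = 1·97 + 1·(-92) + 1·69 = 74.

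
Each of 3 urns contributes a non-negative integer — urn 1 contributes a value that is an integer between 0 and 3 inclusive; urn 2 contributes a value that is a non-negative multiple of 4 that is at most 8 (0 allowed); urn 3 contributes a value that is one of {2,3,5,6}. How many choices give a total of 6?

The generating function for the choices is (1 + q + q^2 + q^3)·(1 + q^4 + q^8)·(q^2 + q^3 + q^5 + q^6); the count is [q^6].
(1 + q + q^2 + q^3) has coefficients 1,1,1,1 for degrees 0…3.
(1 + q^4 + q^8) has coefficients 1,0,0,0,1,0,0 for degrees 0…6.
Finally multiplying by (q^2 + q^3 + q^5 + q^6), the product of all factors after the first has coefficients 0,0,1,1,0,1,2 for degrees 0…6.
[q^6] = 1·2 + 1·1 + 1·0 + 1·1 = 4.

4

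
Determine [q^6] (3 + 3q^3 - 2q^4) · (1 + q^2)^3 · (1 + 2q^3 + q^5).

(3 + 3q^3 - 2q^4) has coefficients 3,0,0,3,-2 for degrees 0…4.
(1 + q^2)^3 has coefficients 1,0,3,0,3,0,1 for degrees 0…6.
Finally multiplying by (1 + 2q^3 + q^5), the product of all factors after the first has coefficients 1,0,3,2,3,7,1 for degrees 0…6.
[q^6] = 3·1 + 3·2 − 2·3 = 3.

3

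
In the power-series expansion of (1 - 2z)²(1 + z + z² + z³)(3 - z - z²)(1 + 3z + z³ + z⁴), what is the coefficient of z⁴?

(1 - 2z)² has coefficients 1,-4,4 for degrees 0…2.
(1 + z + z² + z³) has coefficients 1,1,1,1,0 for degrees 0…4.
Multiplying by (3 - z - z²) gives running coefficients 3,2,1,1,-2 for degrees 0…4.
Finally multiplying by (1 + 3z + z³ + z⁴), the product of all factors after the first has coefficients 3,11,7,7,6 for degrees 0…4.
[z⁴] = 1·6 − 4·7 + 4·7 = 6.

6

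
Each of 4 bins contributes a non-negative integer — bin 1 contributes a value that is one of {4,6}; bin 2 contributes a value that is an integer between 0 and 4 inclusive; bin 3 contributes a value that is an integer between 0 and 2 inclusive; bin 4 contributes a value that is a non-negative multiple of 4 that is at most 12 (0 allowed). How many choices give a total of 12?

8

The generating function for the choices is (y^4 + y^6)·(1 + y + y^2 + y^3 + y^4)·(1 + y + y^2)·(1 + y^4 + y^8 + y^12); the count is [y^12].
(y^4 + y^6) has coefficients 0,0,0,0,1,0,1 for degrees 0…6.
(1 + y + y^2 + y^3 + y^4) has coefficients 1,1,1,1,1,0,0,0,0,0,0,0,0 for degrees 0…12.
Multiplying by (1 + y + y^2) gives running coefficients 1,2,3,3,3,2,1,0,0,0,0,0,0 for degrees 0…12.
Finally multiplying by (1 + y^4 + y^8 + y^12), the product of all factors after the first has coefficients 1,2,3,3,4,4,4,3,4,4,4,3,4 for degrees 0…12.
[y^12] = 1·4 + 1·4 = 8.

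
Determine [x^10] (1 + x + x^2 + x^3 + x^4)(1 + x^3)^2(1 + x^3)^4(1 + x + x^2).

(1 + x + x^2 + x^3 + x^4) has coefficients 1,1,1,1,1 for degrees 0…4.
(1 + x^3)^2 has coefficients 1,0,0,2,0,0,1,0,0,0,0 for degrees 0…10.
Multiplying by (1 + x^3)^4 gives running coefficients 1,0,0,6,0,0,15,0,0,20,0 for degrees 0…10.
Finally multiplying by (1 + x + x^2), the product of all factors after the first has coefficients 1,1,1,6,6,6,15,15,15,20,20 for degrees 0…10.
[x^10] = 1·20 + 1·20 + 1·15 + 1·15 + 1·15 = 85.

85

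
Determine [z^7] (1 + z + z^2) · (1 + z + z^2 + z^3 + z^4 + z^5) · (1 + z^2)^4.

(1 + z + z^2) has coefficients 1,1,1 for degrees 0…2.
(1 + z + z^2 + z^3 + z^4 + z^5) has coefficients 1,1,1,1,1,1,0,0 for degrees 0…7.
Finally multiplying by (1 + z^2)^4, the product of all factors after the first has coefficients 1,1,5,5,11,11,14,14 for degrees 0…7.
[z^7] = 1·14 + 1·14 + 1·11 = 39.

39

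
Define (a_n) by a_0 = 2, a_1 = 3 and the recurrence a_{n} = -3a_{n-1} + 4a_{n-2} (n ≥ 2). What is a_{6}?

The ordinary generating function has denominator 1 + 3x - 4x^2.
Iterating the recurrence: a_0,…,a_{6} = 2, 3, -1, 15, -49, 207, -817.

-817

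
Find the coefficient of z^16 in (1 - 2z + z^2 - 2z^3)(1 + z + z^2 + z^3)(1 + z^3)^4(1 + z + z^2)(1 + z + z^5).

(1 - 2z + z^2 - 2z^3) has coefficients 1,-2,1,-2 for degrees 0…3.
(1 + z + z^2 + z^3) has coefficients 1,1,1,1,0,0,0,0,0,0,0,0,0,0,0,0,0 for degrees 0…16.
Multiplying by (1 + z^3)^4 gives running coefficients 1,1,1,5,4,4,10,6,6,10,4,4,5,1,1,1,0 for degrees 0…16.
Multiplying by (1 + z + z^2) gives running coefficients 1,2,3,7,10,13,18,20,22,22,20,18,13,10,7,3,2 for degrees 0…16.
Finally multiplying by (1 + z + z^5), the product of all factors after the first has coefficients 1,3,5,10,17,24,33,41,49,54,55,56,51,45,39,30,23 for degrees 0…16.
[z^16] = 1·23 − 2·30 + 1·39 − 2·45 = -88.

-88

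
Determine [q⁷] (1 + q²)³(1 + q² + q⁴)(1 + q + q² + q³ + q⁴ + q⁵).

18

(1 + q²)³ has coefficients 1,0,3,0,3,0,1 for degrees 0…6.
(1 + q² + q⁴) has coefficients 1,0,1,0,1,0,0,0 for degrees 0…7.
Finally multiplying by (1 + q + q² + q³ + q⁴ + q⁵), the product of all factors after the first has coefficients 1,1,2,2,3,3,2,2 for degrees 0…7.
[q⁷] = 1·2 + 3·3 + 3·2 + 1·1 = 18.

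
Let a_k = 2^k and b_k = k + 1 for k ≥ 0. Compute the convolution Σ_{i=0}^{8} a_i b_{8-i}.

This is [x^8] in the product of the two ordinary generating functions.
Σ = 1·9 + 2·8 + 4·7 + 8·6 + 16·5 + 32·4 + 64·3 + 128·2 + 256·1 = 1013.

1013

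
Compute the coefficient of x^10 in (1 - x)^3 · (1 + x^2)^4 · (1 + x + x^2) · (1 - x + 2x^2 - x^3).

(1 - x)^3 has coefficients 1,-3,3,-1 for degrees 0…3.
(1 + x^2)^4 has coefficients 1,0,4,0,6,0,4,0,1,0,0 for degrees 0…10.
Multiplying by (1 + x + x^2) gives running coefficients 1,1,5,4,10,6,10,4,5,1,1 for degrees 0…10.
Finally multiplying by (1 - x + 2x^2 - x^3), the product of all factors after the first has coefficients 1,0,6,0,15,-1,20,-4,15,-6,6 for degrees 0…10.
[x^10] = 1·6 − 3·(-6) + 3·15 − 1·(-4) = 73.

73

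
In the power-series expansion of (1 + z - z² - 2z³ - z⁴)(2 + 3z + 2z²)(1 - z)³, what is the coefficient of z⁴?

9

(1 + z - z² - 2z³ - z⁴) has coefficients 1,1,-1,-2,-1 for degrees 0…4.
(2 + 3z + 2z²) has coefficients 2,3,2,0,0 for degrees 0…4.
Finally multiplying by (1 - z)³, the product of all factors after the first has coefficients 2,-3,-1,1,3 for degrees 0…4.
[z⁴] = 1·3 + 1·1 − 1·(-1) − 2·(-3) − 1·2 = 9.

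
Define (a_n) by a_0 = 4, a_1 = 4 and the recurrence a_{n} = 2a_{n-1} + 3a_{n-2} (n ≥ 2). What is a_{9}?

39364

The ordinary generating function has denominator 1 - 2t - 3t^2.
Iterating the recurrence: a_0,…,a_{9} = 4, 4, 20, 52, 164, 484, 1460, 4372, 13124, 39364.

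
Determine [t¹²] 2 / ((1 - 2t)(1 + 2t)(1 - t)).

10922

Partial fractions give a closed form: a_n = (2)·2^n + (2/3)·(-2)^n + (-2/3)·1^n.
At n = 12: a_12 = 10922.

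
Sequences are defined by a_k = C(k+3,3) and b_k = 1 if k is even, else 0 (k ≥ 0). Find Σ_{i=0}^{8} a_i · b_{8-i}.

295

Write out a_i and b_{8-i} for i = 0,…,8 and sum the products.
Σ = 1·1 + 4·0 + 10·1 + 20·0 + 35·1 + 56·0 + 84·1 + 120·0 + 165·1 = 295.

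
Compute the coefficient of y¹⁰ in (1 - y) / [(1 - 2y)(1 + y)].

Partial fractions give a closed form: a_n = (1/3)·2^n + (2/3)·(-1)^n.
At n = 10: a_10 = 342.

342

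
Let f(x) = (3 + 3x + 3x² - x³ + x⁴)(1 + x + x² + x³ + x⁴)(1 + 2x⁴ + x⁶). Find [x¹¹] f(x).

6

(3 + 3x + 3x² - x³ + x⁴) has coefficients 3,3,3,-1,1 for degrees 0…4.
(1 + x + x² + x³ + x⁴) has coefficients 1,1,1,1,1,0,0,0,0,0,0,0 for degrees 0…11.
Finally multiplying by (1 + 2x⁴ + x⁶), the product of all factors after the first has coefficients 1,1,1,1,3,2,3,3,3,1,1,0 for degrees 0…11.
[x¹¹] = 3·0 + 3·1 + 3·1 − 1·3 + 1·3 = 6.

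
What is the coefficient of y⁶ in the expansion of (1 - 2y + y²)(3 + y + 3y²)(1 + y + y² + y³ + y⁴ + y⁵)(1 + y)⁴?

-13

(1 - 2y + y²) has coefficients 1,-2,1 for degrees 0…2.
(3 + y + 3y²) has coefficients 3,1,3,0,0,0,0 for degrees 0…6.
Multiplying by (1 + y + y² + y³ + y⁴ + y⁵) gives running coefficients 3,4,7,7,7,7,4 for degrees 0…6.
Finally multiplying by (1 + y)⁴, the product of all factors after the first has coefficients 3,16,41,71,96,109,109 for degrees 0…6.
[y⁶] = 1·109 − 2·109 + 1·96 = -13.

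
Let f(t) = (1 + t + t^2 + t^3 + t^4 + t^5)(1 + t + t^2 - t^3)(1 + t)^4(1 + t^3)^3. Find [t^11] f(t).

(1 + t + t^2 + t^3 + t^4 + t^5) has coefficients 1,1,1,1,1,1 for degrees 0…5.
(1 + t + t^2 - t^3) has coefficients 1,1,1,-1,0,0,0,0,0,0,0,0 for degrees 0…11.
Multiplying by (1 + t)^4 gives running coefficients 1,5,11,13,7,-1,-3,-1,0,0,0,0 for degrees 0…11.
Finally multiplying by (1 + t^3)^3, the product of all factors after the first has coefficients 1,5,11,16,22,32,39,35,30,31,23,8 for degrees 0…11.
[t^11] = 1·8 + 1·23 + 1·31 + 1·30 + 1·35 + 1·39 = 166.

166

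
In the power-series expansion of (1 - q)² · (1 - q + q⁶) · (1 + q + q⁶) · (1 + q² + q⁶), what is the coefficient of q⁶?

(1 - q)² has coefficients 1,-2,1 for degrees 0…2.
(1 - q + q⁶) has coefficients 1,-1,0,0,0,0,1 for degrees 0…6.
Multiplying by (1 + q + q⁶) gives running coefficients 1,0,-1,0,0,0,2 for degrees 0…6.
Finally multiplying by (1 + q² + q⁶), the product of all factors after the first has coefficients 1,0,0,0,-1,0,3 for degrees 0…6.
[q⁶] = 1·3 − 2·0 + 1·(-1) = 2.

2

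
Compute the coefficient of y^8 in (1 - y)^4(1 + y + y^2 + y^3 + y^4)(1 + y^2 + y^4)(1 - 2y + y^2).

20

(1 - y)^4 has coefficients 1,-4,6,-4,1 for degrees 0…4.
(1 + y + y^2 + y^3 + y^4) has coefficients 1,1,1,1,1,0,0,0,0 for degrees 0…8.
Multiplying by (1 + y^2 + y^4) gives running coefficients 1,1,2,2,3,2,2,1,1 for degrees 0…8.
Finally multiplying by (1 - 2y + y^2), the product of all factors after the first has coefficients 1,-1,1,-1,1,-2,1,-1,1 for degrees 0…8.
[y^8] = 1·1 − 4·(-1) + 6·1 − 4·(-2) + 1·1 = 20.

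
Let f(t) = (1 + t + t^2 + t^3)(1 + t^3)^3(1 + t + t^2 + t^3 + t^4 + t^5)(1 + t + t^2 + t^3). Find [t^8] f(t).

(1 + t + t^2 + t^3) has coefficients 1,1,1,1 for degrees 0…3.
(1 + t^3)^3 has coefficients 1,0,0,3,0,0,3,0,0 for degrees 0…8.
Multiplying by (1 + t + t^2 + t^3 + t^4 + t^5) gives running coefficients 1,1,1,4,4,4,6,6,6 for degrees 0…8.
Finally multiplying by (1 + t + t^2 + t^3), the product of all factors after the first has coefficients 1,2,3,7,10,13,18,20,22 for degrees 0…8.
[t^8] = 1·22 + 1·20 + 1·18 + 1·13 = 73.

73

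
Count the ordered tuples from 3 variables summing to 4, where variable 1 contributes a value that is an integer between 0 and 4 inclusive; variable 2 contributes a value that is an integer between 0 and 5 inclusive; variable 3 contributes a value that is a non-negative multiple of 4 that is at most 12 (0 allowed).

The generating function for the choices is (1 + y + y^2 + y^3 + y^4)·(1 + y + y^2 + y^3 + y^4 + y^5)·(1 + y^4 + y^8 + y^12); the count is [y^4].
(1 + y + y^2 + y^3 + y^4) has coefficients 1,1,1,1,1 for degrees 0…4.
(1 + y + y^2 + y^3 + y^4 + y^5) has coefficients 1,1,1,1,1 for degrees 0…4.
Finally multiplying by (1 + y^4 + y^8 + y^12), the product of all factors after the first has coefficients 1,1,1,1,2 for degrees 0…4.
[y^4] = 1·2 + 1·1 + 1·1 + 1·1 + 1·1 = 6.

6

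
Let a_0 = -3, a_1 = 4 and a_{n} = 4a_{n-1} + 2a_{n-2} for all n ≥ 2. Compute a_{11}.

7324928

The ordinary generating function has denominator 1 - 4x - 2x^2.
Iterating the recurrence: a_0,…,a_{11} = -3, 4, 10, 48, 212, 944, 4200, 18688, 83152, 369984, 1646240, 7324928.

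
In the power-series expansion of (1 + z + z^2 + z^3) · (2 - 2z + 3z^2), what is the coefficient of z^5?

(1 + z + z^2 + z^3) has coefficients 1,1,1,1 for degrees 0…3.
(2 - 2z + 3z^2) has coefficients 2,-2,3,0,0,0 for degrees 0…5.
[z^5] = 1·0 + 1·0 + 1·0 + 1·3 = 3.

3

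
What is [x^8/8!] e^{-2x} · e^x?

1

The EGF product rule gives c_8 = Σ_{k_1+k_2=8} C(8; k_1,k_2) · ∏ g_i(k_i), where e^{-2x} gives (-2)^k; e^x gives (1)^k.
g_1(k) for k = 0…8: 1, -2, 4, -8, 16, -32, 64, -128, 256.
g_2(k) for k = 0…8: 1, 1, 1, 1, 1, 1, 1, 1, 1.
c_8 = Σ_k C(8,k)·g_1(k)·g_2(8−k) = 1·1·1 + 8·(-2)·1 + 28·4·1 + 56·(-8)·1 + 70·16·1 + 56·(-32)·1 + 28·64·1 + 8·(-128)·1 + 1·256·1 = 1 − 16 + 112 − 448 + 1120 − 1792 + 1792 − 1024 + 256 = 1.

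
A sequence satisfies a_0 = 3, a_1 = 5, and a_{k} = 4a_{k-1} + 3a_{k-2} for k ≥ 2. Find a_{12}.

The ordinary generating function has denominator 1 - 4y - 3y^2.
Iterating the recurrence: a_0,…,a_{12} = 3, 5, 29, 131, 611, 2837, 13181, 61235, 284483, 1321637, 6139997, 28524899, 132519587.

132519587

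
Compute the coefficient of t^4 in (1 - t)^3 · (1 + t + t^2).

2

(1 - t)^3 has coefficients 1,-3,3,-1 for degrees 0…3.
(1 + t + t^2) has coefficients 1,1,1,0,0 for degrees 0…4.
[t^4] = 1·0 − 3·0 + 3·1 − 1·1 = 2.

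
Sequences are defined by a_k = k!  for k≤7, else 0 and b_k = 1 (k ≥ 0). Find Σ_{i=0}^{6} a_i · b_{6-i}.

Write out a_i and b_{6-i} for i = 0,…,6 and sum the products.
Σ = 1·1 + 1·1 + 2·1 + 6·1 + 24·1 + 120·1 + 720·1 = 874.

874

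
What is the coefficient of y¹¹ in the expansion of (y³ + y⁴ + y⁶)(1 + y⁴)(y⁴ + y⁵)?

(y³ + y⁴ + y⁶) has coefficients 0,0,0,1,1,0,1 for degrees 0…6.
(1 + y⁴) has coefficients 1,0,0,0,1,0,0,0,0,0,0,0 for degrees 0…11.
Finally multiplying by (y⁴ + y⁵), the product of all factors after the first has coefficients 0,0,0,0,1,1,0,0,1,1,0,0 for degrees 0…11.
[y¹¹] = 1·1 + 1·0 + 1·1 = 2.

2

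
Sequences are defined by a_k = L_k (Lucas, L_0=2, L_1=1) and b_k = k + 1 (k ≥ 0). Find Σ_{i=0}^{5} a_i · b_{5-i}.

66

The convolution is the t^5 coefficient of A(t)B(t).
Σ = 2·6 + 1·5 + 3·4 + 4·3 + 7·2 + 11·1 = 66.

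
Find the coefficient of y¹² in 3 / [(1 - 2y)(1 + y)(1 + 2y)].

16383

Partial fractions give a closed form: a_n = (1)·2^n + (-1)·(-1)^n + (3)·(-2)^n.
At n = 12: a_12 = 16383.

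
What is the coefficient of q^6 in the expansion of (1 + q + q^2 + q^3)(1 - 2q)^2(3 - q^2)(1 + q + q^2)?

10

(1 + q + q^2 + q^3) has coefficients 1,1,1,1 for degrees 0…3.
(1 - 2q)^2 has coefficients 1,-4,4,0,0,0,0 for degrees 0…6.
Multiplying by (3 - q^2) gives running coefficients 3,-12,11,4,-4,0,0 for degrees 0…6.
Finally multiplying by (1 + q + q^2), the product of all factors after the first has coefficients 3,-9,2,3,11,0,-4 for degrees 0…6.
[q^6] = 1·(-4) + 1·0 + 1·11 + 1·3 = 10.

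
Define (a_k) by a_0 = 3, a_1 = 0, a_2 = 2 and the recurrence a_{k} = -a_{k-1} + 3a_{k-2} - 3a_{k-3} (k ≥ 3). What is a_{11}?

The ordinary generating function has denominator 1 + x - 3x^2 + 3x^3.
Iterating the recurrence: a_0,…,a_{11} = 3, 0, 2, -11, 17, -56, 140, -359, 947, -2444, 6362, -16535.

-16535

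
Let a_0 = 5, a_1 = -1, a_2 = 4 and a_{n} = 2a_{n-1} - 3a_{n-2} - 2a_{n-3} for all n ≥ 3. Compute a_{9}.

The ordinary generating function has denominator 1 - 2y + 3y^2 + 2y^3.
Iterating the recurrence: a_0,…,a_{9} = 5, -1, 4, 1, -8, -27, -32, 33, 216, 397.

397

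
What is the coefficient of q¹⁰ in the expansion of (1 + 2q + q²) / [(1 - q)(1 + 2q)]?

172

The denominator gives the recurrence a_n = −a_(n−1) + 2a_(n−2) for n ≥ 3; the numerator fixes a_0 = 1, a_1 = 1, a_2 = 2.
Iterating: 1, 1, 2, 0, 4, -4, 12, -20, 44, -84, 172, so a_10 = 172.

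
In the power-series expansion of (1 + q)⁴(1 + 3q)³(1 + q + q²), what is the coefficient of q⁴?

569

(1 + q)⁴ has coefficients 1,4,6,4,1 for degrees 0…4.
(1 + 3q)³ has coefficients 1,9,27,27,0 for degrees 0…4.
Finally multiplying by (1 + q + q²), the product of all factors after the first has coefficients 1,10,37,63,54 for degrees 0…4.
[q⁴] = 1·54 + 4·63 + 6·37 + 4·10 + 1·1 = 569.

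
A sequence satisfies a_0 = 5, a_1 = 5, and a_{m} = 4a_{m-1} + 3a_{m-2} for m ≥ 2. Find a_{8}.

The ordinary generating function has denominator 1 - 4t - 3t^2.
Iterating the recurrence: a_0,…,a_{8} = 5, 5, 35, 155, 725, 3365, 15635, 72635, 337445.

337445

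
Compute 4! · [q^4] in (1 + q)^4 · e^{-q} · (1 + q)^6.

The EGF product rule gives c_4 = Σ_{k_1+k_2+k_3=4} C(4; k_1,k_2,k_3) · ∏ g_i(k_i), where (1+q)^4 gives the falling factorial (4)_k; e^{-q} gives (-1)^k; (1+q)^6 gives the falling factorial (6)_k.
g_1(k) for k = 0…4: 1, 4, 12, 24, 24.
g_2(k) for k = 0…4: 1, -1, 1, -1, 1.
g_3(k) for k = 0…4: 1, 6, 30, 120, 360.
First combine the last two factors: h(k) = Σ_j C(k,j)·g_2(j)·g_3(k−j) for k = 0…4: 1, 5, 19, 47, 37.
c_4 = Σ_k C(4,k)·g_1(k)·h(4−k) = 1·1·37 + 4·4·47 + 6·12·19 + 4·24·5 + 1·24·1 = 37 + 752 + 1368 + 480 + 24 = 2661.

2661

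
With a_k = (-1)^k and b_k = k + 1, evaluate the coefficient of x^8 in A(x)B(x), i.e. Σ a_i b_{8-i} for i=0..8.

The convolution is the t^8 coefficient of A(t)B(t).
Σ = 1·9 − 1·8 + 1·7 − 1·6 + 1·5 − 1·4 + 1·3 − 1·2 + 1·1 = 5.

5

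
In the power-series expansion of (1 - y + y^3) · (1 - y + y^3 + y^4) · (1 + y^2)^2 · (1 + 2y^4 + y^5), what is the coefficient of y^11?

3

(1 - y + y^3) has coefficients 1,-1,0,1 for degrees 0…3.
(1 - y + y^3 + y^4) has coefficients 1,-1,0,1,1,0,0,0,0,0,0,0 for degrees 0…11.
Multiplying by (1 + y^2)^2 gives running coefficients 1,-1,2,-1,2,1,2,1,1,0,0,0 for degrees 0…11.
Finally multiplying by (1 + 2y^4 + y^5), the product of all factors after the first has coefficients 1,-1,2,-1,4,0,5,1,4,4,5,4 for degrees 0…11.
[y^11] = 1·4 − 1·5 + 1·4 = 3.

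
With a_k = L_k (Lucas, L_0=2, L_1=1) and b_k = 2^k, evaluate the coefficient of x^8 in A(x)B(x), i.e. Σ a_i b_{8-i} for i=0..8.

Write out a_i and b_{8-i} for i = 0,…,8 and sum the products.
Σ = 2·256 + 1·128 + 3·64 + 4·32 + 7·16 + 11·8 + 18·4 + 29·2 + 47·1 = 1337.

1337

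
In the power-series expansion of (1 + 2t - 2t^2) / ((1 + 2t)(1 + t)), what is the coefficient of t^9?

509

The denominator gives the recurrence a_n = −3a_(n−1) − 2a_(n−2) for n ≥ 3; the numerator fixes a_0 = 1, a_1 = -1, a_2 = -1.
Iterating: 1, -1, -1, 5, -13, 29, -61, 125, -253, 509, so a_9 = 509.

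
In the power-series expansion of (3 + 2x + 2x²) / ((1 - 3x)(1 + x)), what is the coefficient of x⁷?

6378

The denominator gives the recurrence a_n = 2a_(n−1) + 3a_(n−2) for n ≥ 3; the numerator fixes a_0 = 3, a_1 = 8, a_2 = 27.
Iterating: 3, 8, 27, 78, 237, 708, 2127, 6378, so a_7 = 6378.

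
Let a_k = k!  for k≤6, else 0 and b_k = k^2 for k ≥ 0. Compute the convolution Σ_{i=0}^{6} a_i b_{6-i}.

363

This is [x^6] in the product of the two ordinary generating functions.
Σ = 1·36 + 1·25 + 2·16 + 6·9 + 24·4 + 120·1 + 720·0 = 363.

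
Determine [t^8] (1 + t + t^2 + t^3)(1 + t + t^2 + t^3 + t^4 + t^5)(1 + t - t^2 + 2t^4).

(1 + t + t^2 + t^3) has coefficients 1,1,1,1 for degrees 0…3.
(1 + t + t^2 + t^3 + t^4 + t^5) has coefficients 1,1,1,1,1,1,0,0,0 for degrees 0…8.
Finally multiplying by (1 + t - t^2 + 2t^4), the product of all factors after the first has coefficients 1,2,1,1,3,3,2,1,2 for degrees 0…8.
[t^8] = 1·2 + 1·1 + 1·2 + 1·3 = 8.

8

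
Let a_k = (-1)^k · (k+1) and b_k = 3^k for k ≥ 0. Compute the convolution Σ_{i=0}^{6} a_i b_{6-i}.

The convolution is the x^6 coefficient of A(x)B(x).
Σ = 1·729 − 2·243 + 3·81 − 4·27 + 5·9 − 6·3 + 7·1 = 412.

412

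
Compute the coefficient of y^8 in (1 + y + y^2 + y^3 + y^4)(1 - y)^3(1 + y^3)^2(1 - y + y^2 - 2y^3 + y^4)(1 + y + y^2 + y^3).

(1 + y + y^2 + y^3 + y^4) has coefficients 1,1,1,1,1 for degrees 0…4.
(1 - y)^3 has coefficients 1,-3,3,-1,0,0,0,0,0 for degrees 0…8.
Multiplying by (1 + y^3)^2 gives running coefficients 1,-3,3,1,-6,6,-1,-3,3 for degrees 0…8.
Multiplying by (1 - y + y^2 - 2y^3 + y^4) gives running coefficients 1,-4,7,-7,3,4,-12,17,-13 for degrees 0…8.
Finally multiplying by (1 + y + y^2 + y^3), the product of all factors after the first has coefficients 1,-3,4,-3,-1,7,-12,12,-4 for degrees 0…8.
[y^8] = 1·(-4) + 1·12 + 1·(-12) + 1·7 + 1·(-1) = 2.

2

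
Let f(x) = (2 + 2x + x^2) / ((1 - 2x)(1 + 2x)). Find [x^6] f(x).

The denominator gives the recurrence a_n = 4a_(n−2) for n ≥ 3; the numerator fixes a_0 = 2, a_1 = 2, a_2 = 9.
Iterating: 2, 2, 9, 8, 36, 32, 144, so a_6 = 144.

144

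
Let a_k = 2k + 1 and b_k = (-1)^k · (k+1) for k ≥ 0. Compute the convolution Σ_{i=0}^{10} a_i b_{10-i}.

This is [x^10] in the product of the two ordinary generating functions.
Σ = 1·11 + 3·(-10) + 5·9 + 7·(-8) + 9·7 + 11·(-6) + 13·5 + 15·(-4) + 17·3 + 19·(-2) + 21·1 = 6.

6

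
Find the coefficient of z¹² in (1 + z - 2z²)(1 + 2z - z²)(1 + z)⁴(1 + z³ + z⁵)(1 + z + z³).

-24

(1 + z - 2z²) has coefficients 1,1,-2 for degrees 0…2.
(1 + 2z - z²) has coefficients 1,2,-1,0,0,0,0,0,0,0,0,0,0 for degrees 0…12.
Multiplying by (1 + z)⁴ gives running coefficients 1,6,13,12,3,-2,-1,0,0,0,0,0,0 for degrees 0…12.
Multiplying by (1 + z³ + z⁵) gives running coefficients 1,6,13,13,9,12,17,16,10,2,-2,-1,0 for degrees 0…12.
Finally multiplying by (1 + z + z³), the product of all factors after the first has coefficients 1,7,19,27,28,34,42,42,38,29,16,7,1 for degrees 0…12.
[z¹²] = 1·1 + 1·7 − 2·16 = -24.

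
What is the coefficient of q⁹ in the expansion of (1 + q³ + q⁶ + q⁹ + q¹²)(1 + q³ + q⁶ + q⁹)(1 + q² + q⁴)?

(1 + q³ + q⁶ + q⁹ + q¹²) has coefficients 1,0,0,1,0,0,1,0,0,1 for degrees 0…9.
(1 + q³ + q⁶ + q⁹) has coefficients 1,0,0,1,0,0,1,0,0,1 for degrees 0…9.
Finally multiplying by (1 + q² + q⁴), the product of all factors after the first has coefficients 1,0,1,1,1,1,1,1,1,1 for degrees 0…9.
[q⁹] = 1·1 + 1·1 + 1·1 + 1·1 = 4.

4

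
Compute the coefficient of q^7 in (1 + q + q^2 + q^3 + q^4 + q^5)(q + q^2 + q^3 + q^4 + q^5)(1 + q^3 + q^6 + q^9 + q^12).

(1 + q + q^2 + q^3 + q^4 + q^5) has coefficients 1,1,1,1,1,1 for degrees 0…5.
(q + q^2 + q^3 + q^4 + q^5) has coefficients 0,1,1,1,1,1,0,0 for degrees 0…7.
Finally multiplying by (1 + q^3 + q^6 + q^9 + q^12), the product of all factors after the first has coefficients 0,1,1,1,2,2,1,2 for degrees 0…7.
[q^7] = 1·2 + 1·1 + 1·2 + 1·2 + 1·1 + 1·1 = 9.

9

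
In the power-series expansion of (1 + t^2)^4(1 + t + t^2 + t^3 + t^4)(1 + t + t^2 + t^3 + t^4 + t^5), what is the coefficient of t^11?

(1 + t^2)^4 has coefficients 1,0,4,0,6,0,4,0,1 for degrees 0…8.
(1 + t + t^2 + t^3 + t^4) has coefficients 1,1,1,1,1,0,0,0,0,0,0,0 for degrees 0…11.
Finally multiplying by (1 + t + t^2 + t^3 + t^4 + t^5), the product of all factors after the first has coefficients 1,2,3,4,5,5,4,3,2,1,0,0 for degrees 0…11.
[t^11] = 1·0 + 4·1 + 6·3 + 4·5 + 1·4 = 46.

46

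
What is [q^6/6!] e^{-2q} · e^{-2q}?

The EGF product rule gives c_6 = Σ_{k_1+k_2=6} C(6; k_1,k_2) · ∏ g_i(k_i), where e^{-2q} gives (-2)^k; e^{-2q} gives (-2)^k.
g_1(k) for k = 0…6: 1, -2, 4, -8, 16, -32, 64.
g_2(k) for k = 0…6: 1, -2, 4, -8, 16, -32, 64.
c_6 = Σ_k C(6,k)·g_1(k)·g_2(6−k) = 1·1·64 + 6·(-2)·(-32) + 15·4·16 + 20·(-8)·(-8) + 15·16·4 + 6·(-32)·(-2) + 1·64·1 = 64 + 384 + 960 + 1280 + 960 + 384 + 64 = 4096.

4096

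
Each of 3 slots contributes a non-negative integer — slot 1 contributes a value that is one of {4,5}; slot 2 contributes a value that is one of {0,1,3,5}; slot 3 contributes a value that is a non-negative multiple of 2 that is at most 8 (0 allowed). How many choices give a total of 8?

The generating function for the choices is (t^4 + t^5)·(1 + t + t^3 + t^5)·(1 + t^2 + t^4 + t^6 + t^8); the count is [t^8].
(t^4 + t^5) has coefficients 0,0,0,0,1,1 for degrees 0…5.
(1 + t + t^3 + t^5) has coefficients 1,1,0,1,0,1,0,0,0 for degrees 0…8.
Finally multiplying by (1 + t^2 + t^4 + t^6 + t^8), the product of all factors after the first has coefficients 1,1,1,2,1,3,1,3,1 for degrees 0…8.
[t^8] = 1·1 + 1·2 = 3.

3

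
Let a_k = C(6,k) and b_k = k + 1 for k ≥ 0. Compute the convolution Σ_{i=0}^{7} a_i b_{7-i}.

320

This is [x^7] in the product of the two ordinary generating functions.
Σ = 1·8 + 6·7 + 15·6 + 20·5 + 15·4 + 6·3 + 1·2 + 0·1 = 320.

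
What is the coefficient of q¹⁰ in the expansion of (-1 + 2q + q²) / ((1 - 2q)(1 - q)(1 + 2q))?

-342

Partial fractions give a closed form: a_n = (1/4)·2^n + (-2/3)·1^n + (-7/12)·(-2)^n.
At n = 10: a_10 = -342.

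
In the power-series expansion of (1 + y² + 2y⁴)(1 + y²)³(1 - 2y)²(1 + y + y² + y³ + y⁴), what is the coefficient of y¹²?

49

(1 + y² + 2y⁴) has coefficients 1,0,1,0,2 for degrees 0…4.
(1 + y²)³ has coefficients 1,0,3,0,3,0,1,0,0,0,0,0,0 for degrees 0…12.
Multiplying by (1 - 2y)² gives running coefficients 1,-4,7,-12,15,-12,13,-4,4,0,0,0,0 for degrees 0…12.
Finally multiplying by (1 + y + y² + y³ + y⁴), the product of all factors after the first has coefficients 1,-3,4,-8,7,-6,11,0,16,1,13,0,4 for degrees 0…12.
[y¹²] = 1·4 + 1·13 + 2·16 = 49.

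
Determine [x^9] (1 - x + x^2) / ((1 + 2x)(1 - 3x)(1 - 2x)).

26993

Partial fractions give a closed form: a_n = (7/20)·(-2)^n + (7/5)·3^n + (-3/4)·2^n.
At n = 9: a_9 = 26993.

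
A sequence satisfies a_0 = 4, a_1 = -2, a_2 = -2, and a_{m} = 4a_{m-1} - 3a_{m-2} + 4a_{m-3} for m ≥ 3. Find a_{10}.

The ordinary generating function has denominator 1 - 4q + 3q^2 - 4q^3.
Iterating the recurrence: a_0,…,a_{10} = 4, -2, -2, 14, 54, 166, 558, 1950, 6790, 23542, 81598.

81598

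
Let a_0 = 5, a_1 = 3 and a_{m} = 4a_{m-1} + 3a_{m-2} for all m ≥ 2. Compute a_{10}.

The ordinary generating function has denominator 1 - 4t - 3t^2.
Iterating the recurrence: a_0,…,a_{10} = 5, 3, 27, 117, 549, 2547, 11835, 54981, 255429, 1186659, 5512923.

5512923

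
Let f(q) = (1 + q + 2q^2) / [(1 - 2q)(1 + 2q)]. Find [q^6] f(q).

96

The denominator gives the recurrence a_n = 4a_(n−2) for n ≥ 3; the numerator fixes a_0 = 1, a_1 = 1, a_2 = 6.
Iterating: 1, 1, 6, 4, 24, 16, 96, so a_6 = 96.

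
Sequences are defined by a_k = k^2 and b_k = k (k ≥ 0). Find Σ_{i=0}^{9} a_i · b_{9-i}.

540

This is [x^9] in the product of the two ordinary generating functions.
Σ = 0·9 + 1·8 + 4·7 + 9·6 + 16·5 + 25·4 + 36·3 + 49·2 + 64·1 + 81·0 = 540.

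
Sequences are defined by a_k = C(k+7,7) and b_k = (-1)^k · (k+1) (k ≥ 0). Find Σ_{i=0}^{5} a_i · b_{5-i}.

This is [x^5] in the product of the two ordinary generating functions.
Σ = 1·(-6) + 8·5 + 36·(-4) + 120·3 + 330·(-2) + 792·1 = 382.

382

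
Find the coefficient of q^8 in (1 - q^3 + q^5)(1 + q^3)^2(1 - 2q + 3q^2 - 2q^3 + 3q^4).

-3

(1 - q^3 + q^5) has coefficients 1,0,0,-1,0,1 for degrees 0…5.
(1 + q^3)^2 has coefficients 1,0,0,2,0,0,1,0,0 for degrees 0…8.
Finally multiplying by (1 - 2q + 3q^2 - 2q^3 + 3q^4), the product of all factors after the first has coefficients 1,-2,3,0,-1,6,-3,4,3 for degrees 0…8.
[q^8] = 1·3 − 1·6 + 1·0 = -3.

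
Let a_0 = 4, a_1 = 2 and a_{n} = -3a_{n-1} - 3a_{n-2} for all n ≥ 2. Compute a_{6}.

The ordinary generating function has denominator 1 + 3x + 3x^2.
Iterating the recurrence: a_0,…,a_{6} = 4, 2, -18, 48, -90, 126, -108.

-108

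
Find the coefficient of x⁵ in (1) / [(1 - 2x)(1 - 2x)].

192

The denominator gives the recurrence a_n = 4a_(n−1) − 4a_(n−2) for n ≥ 3; the numerator fixes a_0 = 1, a_1 = 4, a_2 = 12.
Iterating: 1, 4, 12, 32, 80, 192, so a_5 = 192.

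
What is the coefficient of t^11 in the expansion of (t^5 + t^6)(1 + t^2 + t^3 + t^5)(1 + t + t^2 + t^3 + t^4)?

(t^5 + t^6) has coefficients 0,0,0,0,0,1,1 for degrees 0…6.
(1 + t^2 + t^3 + t^5) has coefficients 1,0,1,1,0,1,0,0,0,0,0,0 for degrees 0…11.
Finally multiplying by (1 + t + t^2 + t^3 + t^4), the product of all factors after the first has coefficients 1,1,2,3,3,3,3,2,1,1,0,0 for degrees 0…11.
[t^11] = 1·3 + 1·3 = 6.

6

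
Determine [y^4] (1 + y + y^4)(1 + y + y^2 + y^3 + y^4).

3

(1 + y + y^4) has coefficients 1,1,0,0,1 for degrees 0…4.
(1 + y + y^2 + y^3 + y^4) has coefficients 1,1,1,1,1 for degrees 0…4.
[y^4] = 1·1 + 1·1 + 1·1 = 3.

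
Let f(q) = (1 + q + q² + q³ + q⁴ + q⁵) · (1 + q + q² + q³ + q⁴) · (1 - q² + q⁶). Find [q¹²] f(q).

(1 + q + q² + q³ + q⁴ + q⁵) has coefficients 1,1,1,1,1,1 for degrees 0…5.
(1 + q + q² + q³ + q⁴) has coefficients 1,1,1,1,1,0,0,0,0,0,0,0,0 for degrees 0…12.
Finally multiplying by (1 - q² + q⁶), the product of all factors after the first has coefficients 1,1,0,0,0,-1,0,1,1,1,1,0,0 for degrees 0…12.
[q¹²] = 1·0 + 1·0 + 1·1 + 1·1 + 1·1 + 1·1 = 4.

4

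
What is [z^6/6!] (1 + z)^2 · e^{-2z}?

160

The EGF product rule gives c_6 = Σ_{k_1+k_2=6} C(6; k_1,k_2) · ∏ g_i(k_i), where (1+z)^2 gives the falling factorial (2)_k; e^{-2z} gives (-2)^k.
g_1(k) for k = 0…6: 1, 2, 2, 0, 0, 0, 0.
g_2(k) for k = 0…6: 1, -2, 4, -8, 16, -32, 64.
c_6 = Σ_k C(6,k)·g_1(k)·g_2(6−k) = 1·1·64 + 6·2·(-32) + 15·2·16 = 64 − 384 + 480 = 160.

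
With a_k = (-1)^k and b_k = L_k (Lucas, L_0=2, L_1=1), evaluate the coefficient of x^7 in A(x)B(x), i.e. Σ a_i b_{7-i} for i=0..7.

15

The convolution is the t^7 coefficient of A(t)B(t).
Σ = 1·29 − 1·18 + 1·11 − 1·7 + 1·4 − 1·3 + 1·1 − 1·2 = 15.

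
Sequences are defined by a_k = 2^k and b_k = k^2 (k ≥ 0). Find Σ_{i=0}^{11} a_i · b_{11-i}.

Write out a_i and b_{11-i} for i = 0,…,11 and sum the products.
Σ = 1·121 + 2·100 + 4·81 + 8·64 + 16·49 + 32·36 + 64·25 + 128·16 + 256·9 + 512·4 + 1024·1 + 2048·0 = 12117.

12117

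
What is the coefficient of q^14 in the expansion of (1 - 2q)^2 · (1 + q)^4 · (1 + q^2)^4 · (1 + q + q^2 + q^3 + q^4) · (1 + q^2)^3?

1450

(1 - 2q)^2 has coefficients 1,-4,4 for degrees 0…2.
(1 + q)^4 has coefficients 1,4,6,4,1,0,0,0,0,0,0,0,0,0,0 for degrees 0…14.
Multiplying by (1 + q^2)^4 gives running coefficients 1,4,10,20,31,40,44,40,31,20,10,4,1,0,0 for degrees 0…14.
Multiplying by (1 + q + q^2 + q^3 + q^4) gives running coefficients 1,5,15,35,66,105,145,175,186,175,145,105,66,35,15 for degrees 0…14.
Finally multiplying by (1 + q^2)^3, the product of all factors after the first has coefficients 1,5,18,50,114,225,389,600,834,1050,1204,1260,1204,1050,834 for degrees 0…14.
[q^14] = 1·834 − 4·1050 + 4·1204 = 1450.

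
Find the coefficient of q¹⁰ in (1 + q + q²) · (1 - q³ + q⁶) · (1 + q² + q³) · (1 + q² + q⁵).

(1 + q + q²) has coefficients 1,1,1 for degrees 0…2.
(1 - q³ + q⁶) has coefficients 1,0,0,-1,0,0,1,0,0,0,0 for degrees 0…10.
Multiplying by (1 + q² + q³) gives running coefficients 1,0,1,0,0,-1,0,0,1,1,0 for degrees 0…10.
Finally multiplying by (1 + q² + q⁵), the product of all factors after the first has coefficients 1,0,2,0,1,0,0,0,1,1,0 for degrees 0…10.
[q¹⁰] = 1·0 + 1·1 + 1·1 = 2.

2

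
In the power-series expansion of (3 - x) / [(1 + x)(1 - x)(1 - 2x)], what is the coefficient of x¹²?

Partial fractions give a closed form: a_n = (2/3)·(-1)^n + (-1)·1^n + (10/3)·2^n.
At n = 12: a_12 = 13653.

13653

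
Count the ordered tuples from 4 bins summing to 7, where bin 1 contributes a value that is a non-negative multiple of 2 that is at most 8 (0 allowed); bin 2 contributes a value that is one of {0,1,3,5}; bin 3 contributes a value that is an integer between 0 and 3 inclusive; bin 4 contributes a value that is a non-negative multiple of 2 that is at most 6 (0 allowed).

22

The generating function for the choices is (1 + z^2 + z^4 + z^6 + z^8)·(1 + z + z^3 + z^5)·(1 + z + z^2 + z^3)·(1 + z^2 + z^4 + z^6); the count is [z^7].
(1 + z^2 + z^4 + z^6 + z^8) has coefficients 1,0,1,0,1,0,1,0 for degrees 0…7.
(1 + z + z^3 + z^5) has coefficients 1,1,0,1,0,1,0,0 for degrees 0…7.
Multiplying by (1 + z + z^2 + z^3) gives running coefficients 1,2,2,3,2,2,2,1 for degrees 0…7.
Finally multiplying by (1 + z^2 + z^4 + z^6), the product of all factors after the first has coefficients 1,2,3,5,5,7,7,8 for degrees 0…7.
[z^7] = 1·8 + 1·7 + 1·5 + 1·2 = 22.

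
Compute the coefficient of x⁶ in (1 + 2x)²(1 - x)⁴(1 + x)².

-11

(1 + 2x)² has coefficients 1,4,4 for degrees 0…2.
(1 - x)⁴ has coefficients 1,-4,6,-4,1,0,0 for degrees 0…6.
Finally multiplying by (1 + x)², the product of all factors after the first has coefficients 1,-2,-1,4,-1,-2,1 for degrees 0…6.
[x⁶] = 1·1 + 4·(-2) + 4·(-1) = -11.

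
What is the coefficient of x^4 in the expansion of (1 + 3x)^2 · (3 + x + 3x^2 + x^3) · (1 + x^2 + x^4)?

72

(1 + 3x)^2 has coefficients 1,6,9 for degrees 0…2.
(3 + x + 3x^2 + x^3) has coefficients 3,1,3,1,0 for degrees 0…4.
Finally multiplying by (1 + x^2 + x^4), the product of all factors after the first has coefficients 3,1,6,2,6 for degrees 0…4.
[x^4] = 1·6 + 6·2 + 9·6 = 72.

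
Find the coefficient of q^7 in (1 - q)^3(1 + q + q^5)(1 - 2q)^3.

(1 - q)^3 has coefficients 1,-3,3,-1 for degrees 0…3.
(1 + q + q^5) has coefficients 1,1,0,0,0,1,0,0 for degrees 0…7.
Finally multiplying by (1 - 2q)^3, the product of all factors after the first has coefficients 1,-5,6,4,-8,1,-6,12 for degrees 0…7.
[q^7] = 1·12 − 3·(-6) + 3·1 − 1·(-8) = 41.

41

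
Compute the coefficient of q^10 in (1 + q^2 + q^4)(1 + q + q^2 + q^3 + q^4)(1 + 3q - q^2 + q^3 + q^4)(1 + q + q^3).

(1 + q^2 + q^4) has coefficients 1,0,1,0,1 for degrees 0…4.
(1 + q + q^2 + q^3 + q^4) has coefficients 1,1,1,1,1,0,0,0,0,0,0 for degrees 0…10.
Multiplying by (1 + 3q - q^2 + q^3 + q^4) gives running coefficients 1,4,3,4,5,4,1,2,1,0,0 for degrees 0…10.
Finally multiplying by (1 + q + q^3), the product of all factors after the first has coefficients 1,5,7,8,13,12,9,8,7,2,2 for degrees 0…10.
[q^10] = 1·2 + 1·7 + 1·9 = 18.

18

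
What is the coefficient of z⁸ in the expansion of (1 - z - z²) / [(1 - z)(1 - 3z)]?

The denominator gives the recurrence a_n = 4a_(n−1) − 3a_(n−2) for n ≥ 3; the numerator fixes a_0 = 1, a_1 = 3, a_2 = 8.
Iterating: 1, 3, 8, 23, 68, 203, 608, 1823, 5468, so a_8 = 5468.

5468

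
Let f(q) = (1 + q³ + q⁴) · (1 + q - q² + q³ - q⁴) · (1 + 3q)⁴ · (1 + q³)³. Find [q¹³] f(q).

(1 + q³ + q⁴) has coefficients 1,0,0,1,1 for degrees 0…4.
(1 + q - q² + q³ - q⁴) has coefficients 1,1,-1,1,-1,0,0,0,0,0,0,0,0,0 for degrees 0…13.
Multiplying by (1 + 3q)⁴ gives running coefficients 1,13,65,151,146,15,-27,-27,-81,0,0,0,0,0 for degrees 0…13.
Finally multiplying by (1 + q³)³, the product of all factors after the first has coefficients 1,13,65,154,185,210,429,450,159,373,370,-133,70,65 for degrees 0…13.
[q¹³] = 1·65 + 1·370 + 1·373 = 808.

808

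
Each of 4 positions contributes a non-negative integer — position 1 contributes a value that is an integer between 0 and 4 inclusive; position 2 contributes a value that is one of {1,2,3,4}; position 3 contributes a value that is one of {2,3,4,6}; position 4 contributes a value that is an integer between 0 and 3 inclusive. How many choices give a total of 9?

46

The generating function for the choices is (1 + z + z^2 + z^3 + z^4)·(z + z^2 + z^3 + z^4)·(z^2 + z^3 + z^4 + z^6)·(1 + z + z^2 + z^3); the count is [z^9].
(1 + z + z^2 + z^3 + z^4) has coefficients 1,1,1,1,1 for degrees 0…4.
(z + z^2 + z^3 + z^4) has coefficients 0,1,1,1,1,0,0,0,0,0 for degrees 0…9.
Multiplying by (z^2 + z^3 + z^4 + z^6) gives running coefficients 0,0,0,1,2,3,3,3,2,1 for degrees 0…9.
Finally multiplying by (1 + z + z^2 + z^3), the product of all factors after the first has coefficients 0,0,0,1,3,6,9,11,11,9 for degrees 0…9.
[z^9] = 1·9 + 1·11 + 1·11 + 1·9 + 1·6 = 46.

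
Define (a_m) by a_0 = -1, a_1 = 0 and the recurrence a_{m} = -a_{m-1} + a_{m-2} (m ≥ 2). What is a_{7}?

8

The ordinary generating function has denominator 1 + z - z^2.
Iterating the recurrence: a_0,…,a_{7} = -1, 0, -1, 1, -2, 3, -5, 8.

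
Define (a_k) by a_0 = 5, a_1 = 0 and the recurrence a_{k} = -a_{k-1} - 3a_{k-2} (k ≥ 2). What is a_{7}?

240

The ordinary generating function has denominator 1 + y + 3y^2.
Iterating the recurrence: a_0,…,a_{7} = 5, 0, -15, 15, 30, -75, -15, 240.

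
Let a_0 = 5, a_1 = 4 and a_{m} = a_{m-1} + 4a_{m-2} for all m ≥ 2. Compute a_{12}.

The ordinary generating function has denominator 1 - y - 4y^2.
Iterating the recurrence: a_0,…,a_{12} = 5, 4, 24, 40, 136, 296, 840, 2024, 5384, 13480, 35016, 88936, 229000.

229000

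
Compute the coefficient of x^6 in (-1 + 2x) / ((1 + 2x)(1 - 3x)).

-197

Partial fractions give a closed form: a_n = (-4/5)·(-2)^n + (-1/5)·3^n.
At n = 6: a_6 = -197.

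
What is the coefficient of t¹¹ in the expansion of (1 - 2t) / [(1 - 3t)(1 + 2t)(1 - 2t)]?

Partial fractions give a closed form: a_n = (3/5)·3^n + (2/5)·(-2)^n.
At n = 11: a_11 = 105469.

105469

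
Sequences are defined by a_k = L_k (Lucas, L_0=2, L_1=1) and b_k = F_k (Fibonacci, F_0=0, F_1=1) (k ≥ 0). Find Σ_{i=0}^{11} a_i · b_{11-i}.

The convolution is the x^11 coefficient of A(x)B(x).
Σ = 2·89 + 1·55 + 3·34 + 4·21 + 7·13 + 11·8 + 18·5 + 29·3 + 47·2 + 76·1 + 123·1 + 199·0 = 1068.

1068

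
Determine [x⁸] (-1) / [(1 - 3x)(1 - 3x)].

The denominator gives the recurrence a_n = 6a_(n−1) − 9a_(n−2) for n ≥ 2; the numerator fixes a_0 = -1, a_1 = -6.
Iterating: -1, -6, -27, -108, -405, -1458, -5103, -17496, -59049, so a_8 = -59049.

-59049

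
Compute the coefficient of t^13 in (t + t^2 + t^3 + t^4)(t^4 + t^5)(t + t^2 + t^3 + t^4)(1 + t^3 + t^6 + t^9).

(t + t^2 + t^3 + t^4) has coefficients 0,1,1,1,1 for degrees 0…4.
(t^4 + t^5) has coefficients 0,0,0,0,1,1,0,0,0,0,0,0,0,0 for degrees 0…13.
Multiplying by (t + t^2 + t^3 + t^4) gives running coefficients 0,0,0,0,0,1,2,2,2,1,0,0,0,0 for degrees 0…13.
Finally multiplying by (1 + t^3 + t^6 + t^9), the product of all factors after the first has coefficients 0,0,0,0,0,1,2,2,3,3,2,3,3,2 for degrees 0…13.
[t^13] = 1·3 + 1·3 + 1·2 + 1·3 = 11.

11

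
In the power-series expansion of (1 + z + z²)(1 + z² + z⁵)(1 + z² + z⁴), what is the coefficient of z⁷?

3

(1 + z + z²) has coefficients 1,1,1 for degrees 0…2.
(1 + z² + z⁵) has coefficients 1,0,1,0,0,1,0,0 for degrees 0…7.
Finally multiplying by (1 + z² + z⁴), the product of all factors after the first has coefficients 1,0,2,0,2,1,1,1 for degrees 0…7.
[z⁷] = 1·1 + 1·1 + 1·1 = 3.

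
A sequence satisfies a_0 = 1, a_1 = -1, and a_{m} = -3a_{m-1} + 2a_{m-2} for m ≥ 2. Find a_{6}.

The ordinary generating function has denominator 1 + 3y - 2y^2.
Iterating the recurrence: a_0,…,a_{6} = 1, -1, 5, -17, 61, -217, 773.

773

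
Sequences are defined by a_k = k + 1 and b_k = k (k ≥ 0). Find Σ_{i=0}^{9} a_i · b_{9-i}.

The convolution is the x^9 coefficient of A(x)B(x).
Σ = 1·9 + 2·8 + 3·7 + 4·6 + 5·5 + 6·4 + 7·3 + 8·2 + 9·1 + 10·0 = 165.

165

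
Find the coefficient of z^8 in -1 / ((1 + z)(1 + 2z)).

-511

Partial fractions give a closed form: a_n = (1)·(-1)^n + (-2)·(-2)^n.
At n = 8: a_8 = -511.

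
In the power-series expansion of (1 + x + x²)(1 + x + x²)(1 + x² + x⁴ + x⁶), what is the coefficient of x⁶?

5

(1 + x + x²) has coefficients 1,1,1 for degrees 0…2.
(1 + x + x²) has coefficients 1,1,1,0,0,0,0 for degrees 0…6.
Finally multiplying by (1 + x² + x⁴ + x⁶), the product of all factors after the first has coefficients 1,1,2,1,2,1,2 for degrees 0…6.
[x⁶] = 1·2 + 1·1 + 1·2 = 5.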